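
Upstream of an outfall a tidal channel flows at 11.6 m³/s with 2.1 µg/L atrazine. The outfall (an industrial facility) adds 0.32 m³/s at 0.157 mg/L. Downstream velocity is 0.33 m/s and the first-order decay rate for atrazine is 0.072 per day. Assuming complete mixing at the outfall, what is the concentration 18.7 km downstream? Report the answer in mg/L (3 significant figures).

0.00597 mg/L

2.1 µg/L = 0.0021 mg/L.
After complete mixing, C₀ = (0.32·0.157 + 11.6·0.0021) / 11.92 = 0.006258 mg/L.
Travel time t = 1.87e+04 m / 0.33 m/s = 5.667e+04 s = 0.6559 d.
C = 0.006258·exp(−0.072·0.6559) = 0.006258·0.9539 = 0.00597 mg/L.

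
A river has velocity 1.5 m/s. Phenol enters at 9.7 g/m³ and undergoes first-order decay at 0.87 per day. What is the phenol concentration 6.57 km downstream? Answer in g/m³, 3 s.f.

Travel time t = 6.57 km / 1.5 m/s = 6570/1.5 = 4380 s = 0.05069 d.
First-order decay: C = 9.7·exp(−0.87·0.05069) = 9.7·0.9569 = 9.281 g/m³.

9.28 g/m³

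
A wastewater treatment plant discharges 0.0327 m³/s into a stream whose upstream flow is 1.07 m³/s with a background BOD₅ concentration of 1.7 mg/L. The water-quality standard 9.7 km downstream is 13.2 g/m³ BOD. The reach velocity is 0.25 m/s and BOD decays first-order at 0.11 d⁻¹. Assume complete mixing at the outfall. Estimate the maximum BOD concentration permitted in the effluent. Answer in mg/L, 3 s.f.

412 mg/L

Travel time to the compliance point: t = 9700/0.25 = 3.88e+04 s = 0.4491 d; decay factor exp(−0.11·0.4491) = 0.9518.
So the concentration just after mixing may be at most 13.2/0.9518 = 13.87 mg/L.
Mass balance: 13.87·1.103 = 0.0327·Cₑ + 1.07·1.7.
Cₑ = (15.29 − 1.819) / 0.0327 = 412 mg/L.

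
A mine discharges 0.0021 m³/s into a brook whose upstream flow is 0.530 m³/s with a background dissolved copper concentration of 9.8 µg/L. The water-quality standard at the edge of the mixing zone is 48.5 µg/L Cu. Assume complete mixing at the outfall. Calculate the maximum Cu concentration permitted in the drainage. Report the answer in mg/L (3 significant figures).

9.82 mg/L

9.8 µg/L = 0.0098 mg/L.
48.5 µg/L = 0.0485 mg/L.
Mass balance: 0.0485·0.5321 = 0.0021·Cₑ + 0.53·0.0098.
Cₑ = (0.02581 − 0.005194) / 0.0021 = 9.816 mg/L.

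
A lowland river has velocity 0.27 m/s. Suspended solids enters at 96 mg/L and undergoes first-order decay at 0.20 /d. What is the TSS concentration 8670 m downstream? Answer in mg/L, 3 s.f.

Travel time t = 8670 m / 0.27 m/s = 8670/0.27 = 3.211e+04 s = 0.3717 d.
First-order decay: C = 96·exp(−0.20·0.3717) = 96·0.9284 = 89.12 mg/L.

89.1 mg/L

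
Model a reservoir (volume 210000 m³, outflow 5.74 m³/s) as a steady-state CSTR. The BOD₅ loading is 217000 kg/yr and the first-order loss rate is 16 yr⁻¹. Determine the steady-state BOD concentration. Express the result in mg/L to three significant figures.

Outflow Q = 5.74 m³/s × 3.156e+07 s/yr = 1.811e+08 m³/yr.
Steady-state CSTR mass balance: W = Q·C + k·V·C, so C = W/(Q + kV).
Q + kV = 1.811e+08 + 16·210000 = 1.845e+08 m³/yr.
C = 217000/1.845e+08 = 0.001176 kg/m³ = 1.176 mg/L.

1.18 mg/L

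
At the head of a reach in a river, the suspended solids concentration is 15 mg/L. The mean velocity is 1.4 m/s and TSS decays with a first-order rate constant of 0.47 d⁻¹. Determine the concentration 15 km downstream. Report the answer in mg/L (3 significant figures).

Travel time t = 15 km / 1.4 m/s = 1.5e+04/1.4 = 1.071e+04 s = 0.124 d.
First-order decay: C = 15·exp(−0.47·0.124) = 15·0.9434 = 14.15 mg/L.

14.2 mg/L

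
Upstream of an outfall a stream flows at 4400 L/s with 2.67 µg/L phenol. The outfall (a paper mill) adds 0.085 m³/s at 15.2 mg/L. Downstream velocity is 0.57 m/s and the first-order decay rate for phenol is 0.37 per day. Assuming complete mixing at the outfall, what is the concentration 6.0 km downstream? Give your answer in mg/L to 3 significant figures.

4400 L/s = 4.4 m³/s.
2.67 µg/L = 0.00267 mg/L.
After complete mixing, C₀ = (0.085·15.2 + 4.4·0.00267) / 4.485 = 0.2907 mg/L.
Travel time t = 6000 m / 0.57 m/s = 1.053e+04 s = 0.1218 d.
C = 0.2907·exp(−0.37·0.1218) = 0.2907·0.9559 = 0.2779 mg/L.

0.278 mg/L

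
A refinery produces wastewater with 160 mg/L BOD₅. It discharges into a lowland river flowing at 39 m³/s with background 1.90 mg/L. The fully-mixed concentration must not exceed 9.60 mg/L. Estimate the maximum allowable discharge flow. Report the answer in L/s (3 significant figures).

Mass balance at complete mixing: C_std·(Q_w + Q_r) = Q_w·C_e + Q_r·C_b.
Rearranging, Q_w = Q_r·(C_std − C_b)/(C_e − C_std) = 39·(9.6 − 1.9) / (160 − 9.6) = 1.997 m³/s.
= 1997 L/s.

2000 L/s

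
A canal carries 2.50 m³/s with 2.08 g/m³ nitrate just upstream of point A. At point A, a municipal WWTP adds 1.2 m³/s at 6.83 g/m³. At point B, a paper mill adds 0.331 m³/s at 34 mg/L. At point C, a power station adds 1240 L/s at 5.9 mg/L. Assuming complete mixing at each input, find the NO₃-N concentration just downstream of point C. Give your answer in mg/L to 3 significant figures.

6.06 mg/L

After input A: C = (2.5·2.08 + 1.2·6.83) / 3.7 = 3.621 mg/L.
After input B: C = (3.7·3.621 + 0.331·34) / 4.031 = 6.115 mg/L.
1240 L/s = 1.24 m³/s.
After input C: C = (4.031·6.115 + 1.24·5.9) / 5.271 = 6.065 mg/L.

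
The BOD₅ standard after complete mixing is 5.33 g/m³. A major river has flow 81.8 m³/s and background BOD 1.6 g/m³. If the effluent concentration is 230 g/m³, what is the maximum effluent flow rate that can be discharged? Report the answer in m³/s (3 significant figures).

1.36 m³/s

Mass balance at complete mixing: C_std·(Q_w + Q_r) = Q_w·C_e + Q_r·C_b.
Rearranging, Q_w = Q_r·(C_std − C_b)/(C_e − C_std) = 81.8·(5.33 − 1.6) / (230 − 5.33) = 1.358 m³/s.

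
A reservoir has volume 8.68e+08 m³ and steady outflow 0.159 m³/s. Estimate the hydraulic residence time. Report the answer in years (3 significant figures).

Q = 0.159 m³/s × 3.156e+07 s/yr = 5.018e+06 m³/yr.
Hydraulic residence time τ = V/Q = 8.68e+08/5.018e+06 = 173 yr.

173 yr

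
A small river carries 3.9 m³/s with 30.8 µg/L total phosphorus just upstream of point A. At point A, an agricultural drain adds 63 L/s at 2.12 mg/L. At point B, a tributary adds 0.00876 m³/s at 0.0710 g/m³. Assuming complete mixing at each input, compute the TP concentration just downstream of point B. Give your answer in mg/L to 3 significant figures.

0.0640 mg/L

30.8 µg/L = 0.0308 mg/L.
63 L/s = 0.063 m³/s.
After input A: C = (3.9·0.0308 + 0.063·2.12) / 3.963 = 0.06401 mg/L.
After input B: C = (3.963·0.06401 + 0.00876·0.071) / 3.972 = 0.06403 mg/L.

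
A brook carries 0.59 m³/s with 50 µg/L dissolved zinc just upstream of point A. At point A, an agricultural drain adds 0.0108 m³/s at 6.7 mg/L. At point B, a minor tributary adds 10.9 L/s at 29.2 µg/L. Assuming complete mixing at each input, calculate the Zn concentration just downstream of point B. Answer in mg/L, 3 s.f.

50 µg/L = 0.05 mg/L.
After input A: C = (0.59·0.05 + 0.0108·6.7) / 0.6008 = 0.1695 mg/L.
10.9 L/s = 0.0109 m³/s.
29.2 µg/L = 0.0292 mg/L.
After input B: C = (0.6008·0.1695 + 0.0109·0.0292) / 0.6117 = 0.167 mg/L.

0.167 mg/L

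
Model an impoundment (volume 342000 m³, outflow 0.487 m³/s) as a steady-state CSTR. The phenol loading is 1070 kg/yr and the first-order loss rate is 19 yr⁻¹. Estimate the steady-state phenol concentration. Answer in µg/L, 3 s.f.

Outflow Q = 0.487 m³/s × 3.156e+07 s/yr = 1.537e+07 m³/yr.
Steady-state CSTR mass balance: W = Q·C + k·V·C, so C = W/(Q + kV).
Q + kV = 1.537e+07 + 19·342000 = 2.187e+07 m³/yr.
C = 1070/2.187e+07 = 4.893e-05 kg/m³ = 0.04893 mg/L = 48.93 µg/L.

48.9 µg/L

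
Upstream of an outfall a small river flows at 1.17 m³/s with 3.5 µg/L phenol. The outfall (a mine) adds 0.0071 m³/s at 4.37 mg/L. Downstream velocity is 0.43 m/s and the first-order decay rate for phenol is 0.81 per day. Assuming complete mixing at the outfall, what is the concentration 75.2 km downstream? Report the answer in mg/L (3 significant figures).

0.00579 mg/L

3.5 µg/L = 0.0035 mg/L.
After complete mixing, C₀ = (0.0071·4.37 + 1.17·0.0035) / 1.177 = 0.02984 mg/L.
Travel time t = 7.52e+04 m / 0.43 m/s = 1.749e+05 s = 2.024 d.
C = 0.02984·exp(−0.81·2.024) = 0.02984·0.1941 = 0.005791 mg/L.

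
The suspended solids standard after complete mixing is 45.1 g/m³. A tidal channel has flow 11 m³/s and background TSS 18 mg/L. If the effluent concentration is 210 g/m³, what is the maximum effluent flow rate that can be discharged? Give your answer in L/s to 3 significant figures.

Mass balance at complete mixing: C_std·(Q_w + Q_r) = Q_w·C_e + Q_r·C_b.
Rearranging, Q_w = Q_r·(C_std − C_b)/(C_e − C_std) = 11·(45.1 − 18) / (210 − 45.1) = 1.808 m³/s.
= 1808 L/s.

1810 L/s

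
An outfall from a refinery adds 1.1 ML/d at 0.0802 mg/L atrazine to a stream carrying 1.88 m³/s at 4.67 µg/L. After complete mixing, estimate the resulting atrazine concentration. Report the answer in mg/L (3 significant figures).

0.00518 mg/L

1.1 ML/d = 0.01273 m³/s.
4.67 µg/L = 0.00467 mg/L.
Flow-weighted mixing gives C = (0.01273·0.0802 + 1.88·0.00467) / (0.01273 + 1.88) = 0.009801/1.893 = 0.005178 mg/L.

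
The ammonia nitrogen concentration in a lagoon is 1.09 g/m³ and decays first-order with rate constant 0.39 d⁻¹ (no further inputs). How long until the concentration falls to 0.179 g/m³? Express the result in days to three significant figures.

4.63 d

t = ln(C₀/C)/k = ln(1.09/0.179)/0.39 = 1.807/0.39 = 4.632 d.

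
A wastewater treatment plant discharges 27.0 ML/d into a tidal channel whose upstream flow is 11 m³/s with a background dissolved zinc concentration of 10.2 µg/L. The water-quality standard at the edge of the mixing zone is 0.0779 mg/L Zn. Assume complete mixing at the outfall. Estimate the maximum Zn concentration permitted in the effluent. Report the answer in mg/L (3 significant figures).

2.46 mg/L

27.0 ML/d = 0.3125 m³/s.
10.2 µg/L = 0.0102 mg/L.
Mass balance: 0.0779·11.31 = 0.3125·Cₑ + 11·0.0102.
Cₑ = (0.8812 − 0.1122) / 0.3125 = 2.461 mg/L.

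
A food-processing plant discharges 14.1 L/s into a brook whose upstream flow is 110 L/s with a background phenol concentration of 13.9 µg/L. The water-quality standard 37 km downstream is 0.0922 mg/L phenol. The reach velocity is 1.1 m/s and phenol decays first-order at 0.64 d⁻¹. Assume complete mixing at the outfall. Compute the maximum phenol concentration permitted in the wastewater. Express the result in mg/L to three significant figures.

0.933 mg/L

14.1 L/s = 0.0141 m³/s.
110 L/s = 0.11 m³/s.
13.9 µg/L = 0.0139 mg/L.
Travel time to the compliance point: t = 3.7e+04/1.1 = 3.364e+04 s = 0.3893 d; decay factor exp(−0.64·0.3893) = 0.7795.
So the concentration just after mixing may be at most 0.0922/0.7795 = 0.1183 mg/L.
Mass balance: 0.1183·0.1241 = 0.0141·Cₑ + 0.11·0.0139.
Cₑ = (0.01468 − 0.001529) / 0.0141 = 0.9327 mg/L.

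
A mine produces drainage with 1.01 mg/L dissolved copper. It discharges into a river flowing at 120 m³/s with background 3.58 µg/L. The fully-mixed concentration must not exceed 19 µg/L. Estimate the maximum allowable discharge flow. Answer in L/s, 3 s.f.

1870 L/s

3.58 µg/L = 0.00358 mg/L.
19 µg/L = 0.019 mg/L.
Mass balance at complete mixing: C_std·(Q_w + Q_r) = Q_w·C_e + Q_r·C_b.
Rearranging, Q_w = Q_r·(C_std − C_b)/(C_e − C_std) = 120·(0.019 − 0.00358) / (1.01 − 0.019) = 1.867 m³/s.
= 1867 L/s.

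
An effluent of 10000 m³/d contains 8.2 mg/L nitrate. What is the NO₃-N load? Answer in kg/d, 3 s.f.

82.0 kg/d

10000 m³/d = 0.1157 m³/s.
Mass flux = Q·C = 0.1157 m³/s × 8.2 g/m³ = 0.9491 g/s.
= 0.9491 g/s × 86.4 = 82 kg/d.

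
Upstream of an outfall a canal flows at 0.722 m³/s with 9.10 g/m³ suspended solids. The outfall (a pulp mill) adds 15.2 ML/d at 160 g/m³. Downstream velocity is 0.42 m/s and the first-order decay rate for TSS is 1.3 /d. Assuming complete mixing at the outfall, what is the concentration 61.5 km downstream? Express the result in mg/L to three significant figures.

4.27 mg/L

15.2 ML/d = 0.1759 m³/s.
After complete mixing, C₀ = (0.1759·160 + 0.722·9.1) / 0.8979 = 38.67 mg/L.
Travel time t = 6.15e+04 m / 0.42 m/s = 1.464e+05 s = 1.695 d.
C = 38.67·exp(−1.3·1.695) = 38.67·0.1104 = 4.27 mg/L.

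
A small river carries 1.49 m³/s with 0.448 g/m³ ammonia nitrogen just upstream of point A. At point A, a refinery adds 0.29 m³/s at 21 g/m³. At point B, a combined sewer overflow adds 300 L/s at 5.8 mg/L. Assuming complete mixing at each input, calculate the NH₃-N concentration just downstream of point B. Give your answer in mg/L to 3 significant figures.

After input A: C = (1.49·0.448 + 0.29·21) / 1.78 = 3.796 mg/L.
300 L/s = 0.3 m³/s.
After input B: C = (1.78·3.796 + 0.3·5.8) / 2.08 = 4.085 mg/L.

4.09 mg/L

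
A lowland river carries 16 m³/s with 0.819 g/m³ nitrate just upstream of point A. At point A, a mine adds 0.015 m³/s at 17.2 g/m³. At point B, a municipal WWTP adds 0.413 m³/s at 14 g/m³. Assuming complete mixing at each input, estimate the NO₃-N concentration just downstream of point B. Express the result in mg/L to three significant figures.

After input A: C = (16·0.819 + 0.015·17.2) / 16.02 = 0.8343 mg/L.
After input B: C = (16.02·0.8343 + 0.413·14) / 16.43 = 1.165 mg/L.

1.17 mg/L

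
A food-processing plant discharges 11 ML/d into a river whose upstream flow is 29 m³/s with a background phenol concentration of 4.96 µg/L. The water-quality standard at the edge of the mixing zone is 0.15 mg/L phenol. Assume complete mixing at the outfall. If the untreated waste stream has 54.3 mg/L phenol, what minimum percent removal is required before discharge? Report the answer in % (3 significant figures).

11 ML/d = 0.1273 m³/s.
4.96 µg/L = 0.00496 mg/L.
Mass balance: 0.15·29.13 = 0.1273·Cₑ + 29·0.00496.
Cₑ = (4.369 − 0.1438) / 0.1273 = 33.19 mg/L.
Required removal = 1 − 33.19/54.3 = 38.88 %.

38.9 %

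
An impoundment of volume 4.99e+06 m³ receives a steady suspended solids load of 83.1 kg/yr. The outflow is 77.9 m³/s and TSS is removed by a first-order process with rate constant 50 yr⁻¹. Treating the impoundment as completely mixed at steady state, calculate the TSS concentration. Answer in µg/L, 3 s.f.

0.0307 µg/L

Outflow Q = 77.9 m³/s × 3.156e+07 s/yr = 2.458e+09 m³/yr.
Steady-state CSTR mass balance: W = Q·C + k·V·C, so C = W/(Q + kV).
Q + kV = 2.458e+09 + 50·4.99e+06 = 2.708e+09 m³/yr.
C = 83.1/2.708e+09 = 3.069e-08 kg/m³ = 3.069e-05 mg/L = 0.03069 µg/L.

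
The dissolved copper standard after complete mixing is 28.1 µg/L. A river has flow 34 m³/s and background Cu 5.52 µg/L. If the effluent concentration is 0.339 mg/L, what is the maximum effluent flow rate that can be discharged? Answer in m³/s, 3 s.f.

5.52 µg/L = 0.00552 mg/L.
28.1 µg/L = 0.0281 mg/L.
Mass balance at complete mixing: C_std·(Q_w + Q_r) = Q_w·C_e + Q_r·C_b.
Rearranging, Q_w = Q_r·(C_std − C_b)/(C_e − C_std) = 34·(0.0281 − 0.00552) / (0.339 − 0.0281) = 2.469 m³/s.

2.47 m³/s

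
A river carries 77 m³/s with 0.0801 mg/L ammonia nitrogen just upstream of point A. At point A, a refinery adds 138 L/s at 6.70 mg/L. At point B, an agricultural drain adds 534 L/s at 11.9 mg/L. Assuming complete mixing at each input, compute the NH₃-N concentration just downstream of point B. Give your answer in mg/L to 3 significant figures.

138 L/s = 0.138 m³/s.
After input A: C = (77·0.0801 + 0.138·6.7) / 77.14 = 0.09194 mg/L.
534 L/s = 0.534 m³/s.
After input B: C = (77.14·0.09194 + 0.534·11.9) / 77.67 = 0.1731 mg/L.

0.173 mg/L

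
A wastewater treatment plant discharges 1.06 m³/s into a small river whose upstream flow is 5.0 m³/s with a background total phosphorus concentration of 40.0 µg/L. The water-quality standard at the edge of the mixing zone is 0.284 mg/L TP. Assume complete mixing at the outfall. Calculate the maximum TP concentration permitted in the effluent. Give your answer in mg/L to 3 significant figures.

40.0 µg/L = 0.04 mg/L.
Mass balance: 0.284·6.06 = 1.06·Cₑ + 5·0.04.
Cₑ = (1.721 − 0.2) / 1.06 = 1.435 mg/L.

1.43 mg/L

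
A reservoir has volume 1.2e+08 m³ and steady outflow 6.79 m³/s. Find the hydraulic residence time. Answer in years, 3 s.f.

Q = 6.79 m³/s × 3.156e+07 s/yr = 2.143e+08 m³/yr.
Hydraulic residence time τ = V/Q = 1.2e+08/2.143e+08 = 0.56 yr.

0.560 yr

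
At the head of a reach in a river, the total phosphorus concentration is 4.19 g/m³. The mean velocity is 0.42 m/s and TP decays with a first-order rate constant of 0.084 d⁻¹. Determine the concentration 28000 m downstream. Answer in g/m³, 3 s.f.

3.93 g/m³

Travel time t = 28000 m / 0.42 m/s = 2.8e+04/0.42 = 6.667e+04 s = 0.7716 d.
First-order decay: C = 4.19·exp(−0.084·0.7716) = 4.19·0.9372 = 3.927 g/m³.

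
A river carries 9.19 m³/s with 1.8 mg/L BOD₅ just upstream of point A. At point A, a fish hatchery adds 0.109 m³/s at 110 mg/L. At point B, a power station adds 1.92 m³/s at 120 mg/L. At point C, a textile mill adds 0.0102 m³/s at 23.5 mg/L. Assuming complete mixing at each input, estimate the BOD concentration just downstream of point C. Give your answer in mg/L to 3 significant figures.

23.1 mg/L

After input A: C = (9.19·1.8 + 0.109·110) / 9.299 = 3.068 mg/L.
After input B: C = (9.299·3.068 + 1.92·120) / 11.22 = 23.08 mg/L.
After input C: C = (11.22·23.08 + 0.0102·23.5) / 11.23 = 23.08 mg/L.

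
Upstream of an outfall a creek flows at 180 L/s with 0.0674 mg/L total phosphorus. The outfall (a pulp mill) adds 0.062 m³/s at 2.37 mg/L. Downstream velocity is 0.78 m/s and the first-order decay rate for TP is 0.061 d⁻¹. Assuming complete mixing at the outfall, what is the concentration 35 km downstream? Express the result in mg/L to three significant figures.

0.637 mg/L

180 L/s = 0.18 m³/s.
After complete mixing, C₀ = (0.062·2.37 + 0.18·0.0674) / 0.242 = 0.6573 mg/L.
Travel time t = 3.5e+04 m / 0.78 m/s = 4.487e+04 s = 0.5193 d.
C = 0.6573·exp(−0.061·0.5193) = 0.6573·0.9688 = 0.6368 mg/L.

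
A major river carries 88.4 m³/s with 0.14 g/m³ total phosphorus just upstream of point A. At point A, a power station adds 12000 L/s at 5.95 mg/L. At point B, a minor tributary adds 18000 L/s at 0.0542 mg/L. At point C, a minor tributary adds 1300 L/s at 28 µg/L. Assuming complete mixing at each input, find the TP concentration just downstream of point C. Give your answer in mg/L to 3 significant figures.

12000 L/s = 12 m³/s.
After input A: C = (88.4·0.14 + 12·5.95) / 100.4 = 0.8344 mg/L.
18000 L/s = 18 m³/s.
After input B: C = (100.4·0.8344 + 18·0.0542) / 118.4 = 0.7158 mg/L.
1300 L/s = 1.3 m³/s.
28 µg/L = 0.028 mg/L.
After input C: C = (118.4·0.7158 + 1.3·0.028) / 119.7 = 0.7083 mg/L.

0.708 mg/L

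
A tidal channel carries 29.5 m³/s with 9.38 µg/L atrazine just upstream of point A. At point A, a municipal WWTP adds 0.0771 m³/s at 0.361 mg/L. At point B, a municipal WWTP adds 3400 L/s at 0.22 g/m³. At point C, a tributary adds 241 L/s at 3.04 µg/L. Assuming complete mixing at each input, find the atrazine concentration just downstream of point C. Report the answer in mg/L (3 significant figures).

9.38 µg/L = 0.00938 mg/L.
After input A: C = (29.5·0.00938 + 0.0771·0.361) / 29.58 = 0.0103 mg/L.
3400 L/s = 3.4 m³/s.
After input B: C = (29.58·0.0103 + 3.4·0.22) / 32.98 = 0.03192 mg/L.
241 L/s = 0.241 m³/s.
3.04 µg/L = 0.00304 mg/L.
After input C: C = (32.98·0.03192 + 0.241·0.00304) / 33.22 = 0.03171 mg/L.

0.0317 mg/L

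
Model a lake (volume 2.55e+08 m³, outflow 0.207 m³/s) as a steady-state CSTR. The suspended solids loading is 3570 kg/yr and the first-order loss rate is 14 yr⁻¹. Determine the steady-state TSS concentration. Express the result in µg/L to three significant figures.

Outflow Q = 0.207 m³/s × 3.156e+07 s/yr = 6.532e+06 m³/yr.
Steady-state CSTR mass balance: W = Q·C + k·V·C, so C = W/(Q + kV).
Q + kV = 6.532e+06 + 14·2.55e+08 = 3.577e+09 m³/yr.
C = 3570/3.577e+09 = 9.982e-07 kg/m³ = 0.0009982 mg/L = 0.9982 µg/L.

0.998 µg/L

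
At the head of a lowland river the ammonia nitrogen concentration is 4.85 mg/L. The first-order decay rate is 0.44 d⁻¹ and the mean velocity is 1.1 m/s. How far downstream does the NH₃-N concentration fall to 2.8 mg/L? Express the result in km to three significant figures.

119 km

From C = C₀·e^(−kt), t = ln(C₀/C)/k = ln(4.85/2.8)/0.44 = 0.5494/0.44 = 1.249 d.
Distance = v·t = 1.1 m/s × 1.079e+05 s = 1.187e+05 m = 118.7 km.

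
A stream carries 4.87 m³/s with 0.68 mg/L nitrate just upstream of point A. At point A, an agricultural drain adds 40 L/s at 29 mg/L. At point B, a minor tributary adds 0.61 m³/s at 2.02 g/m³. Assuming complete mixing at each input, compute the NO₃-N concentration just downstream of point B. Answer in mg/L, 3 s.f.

40 L/s = 0.04 m³/s.
After input A: C = (4.87·0.68 + 0.04·29) / 4.91 = 0.9107 mg/L.
After input B: C = (4.91·0.9107 + 0.61·2.02) / 5.52 = 1.033 mg/L.

1.03 mg/L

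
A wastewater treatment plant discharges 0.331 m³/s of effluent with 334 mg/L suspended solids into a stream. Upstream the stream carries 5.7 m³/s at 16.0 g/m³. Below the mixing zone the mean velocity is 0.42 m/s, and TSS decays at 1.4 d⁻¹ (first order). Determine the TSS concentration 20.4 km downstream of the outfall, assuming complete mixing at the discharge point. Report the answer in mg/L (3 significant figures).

15.2 mg/L

After complete mixing, C₀ = (0.331·334 + 5.7·16) / 6.031 = 33.45 mg/L.
Travel time t = 2.04e+04 m / 0.42 m/s = 4.857e+04 s = 0.5622 d.
C = 33.45·exp(−1.4·0.5622) = 33.45·0.4552 = 15.23 mg/L.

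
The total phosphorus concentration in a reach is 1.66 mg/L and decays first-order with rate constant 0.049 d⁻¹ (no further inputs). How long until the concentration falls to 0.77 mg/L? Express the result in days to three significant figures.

15.7 d

t = ln(C₀/C)/k = ln(1.66/0.77)/0.049 = 0.7682/0.049 = 15.68 d.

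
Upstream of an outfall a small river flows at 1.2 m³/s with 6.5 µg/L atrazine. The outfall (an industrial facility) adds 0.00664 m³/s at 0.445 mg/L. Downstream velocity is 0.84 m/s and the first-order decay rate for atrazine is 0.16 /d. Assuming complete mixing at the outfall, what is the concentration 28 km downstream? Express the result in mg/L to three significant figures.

6.5 µg/L = 0.0065 mg/L.
After complete mixing, C₀ = (0.00664·0.445 + 1.2·0.0065) / 1.207 = 0.008913 mg/L.
Travel time t = 2.8e+04 m / 0.84 m/s = 3.333e+04 s = 0.3858 d.
C = 0.008913·exp(−0.16·0.3858) = 0.008913·0.9401 = 0.008379 mg/L.

0.00838 mg/L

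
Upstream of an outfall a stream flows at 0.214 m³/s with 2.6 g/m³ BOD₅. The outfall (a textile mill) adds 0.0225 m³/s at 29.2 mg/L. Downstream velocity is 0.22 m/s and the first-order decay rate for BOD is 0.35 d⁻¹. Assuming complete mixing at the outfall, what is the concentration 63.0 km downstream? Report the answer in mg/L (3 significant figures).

After complete mixing, C₀ = (0.0225·29.2 + 0.214·2.6) / 0.2365 = 5.131 mg/L.
Travel time t = 6.3e+04 m / 0.22 m/s = 2.864e+05 s = 3.314 d.
C = 5.131·exp(−0.35·3.314) = 5.131·0.3135 = 1.608 mg/L.

1.61 mg/L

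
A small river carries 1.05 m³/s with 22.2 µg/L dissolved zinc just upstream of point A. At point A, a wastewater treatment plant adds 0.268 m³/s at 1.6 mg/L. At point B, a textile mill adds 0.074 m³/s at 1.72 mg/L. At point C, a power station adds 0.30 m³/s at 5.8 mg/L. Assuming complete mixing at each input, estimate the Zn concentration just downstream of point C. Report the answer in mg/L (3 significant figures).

1.37 mg/L

22.2 µg/L = 0.0222 mg/L.
After input A: C = (1.05·0.0222 + 0.268·1.6) / 1.318 = 0.343 mg/L.
After input B: C = (1.318·0.343 + 0.074·1.72) / 1.392 = 0.4162 mg/L.
After input C: C = (1.392·0.4162 + 0.3·5.8) / 1.692 = 1.371 mg/L.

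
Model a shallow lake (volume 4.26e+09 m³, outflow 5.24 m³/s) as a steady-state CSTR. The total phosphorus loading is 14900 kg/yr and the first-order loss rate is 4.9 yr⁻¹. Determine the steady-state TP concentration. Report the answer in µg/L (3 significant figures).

0.708 µg/L

Outflow Q = 5.24 m³/s × 3.156e+07 s/yr = 1.654e+08 m³/yr.
Steady-state CSTR mass balance: W = Q·C + k·V·C, so C = W/(Q + kV).
Q + kV = 1.654e+08 + 4.9·4.26e+09 = 2.104e+10 m³/yr.
C = 14900/2.104e+10 = 7.082e-07 kg/m³ = 0.0007082 mg/L = 0.7082 µg/L.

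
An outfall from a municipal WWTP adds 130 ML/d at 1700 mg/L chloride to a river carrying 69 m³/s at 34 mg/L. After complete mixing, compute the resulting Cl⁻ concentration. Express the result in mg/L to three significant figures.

69.6 mg/L

130 ML/d = 1.505 m³/s.
Conservation of mass across the mixing zone: C = (1.505·1700 + 69·34) / (1.505 + 69) = 4904/70.5 = 69.55 mg/L.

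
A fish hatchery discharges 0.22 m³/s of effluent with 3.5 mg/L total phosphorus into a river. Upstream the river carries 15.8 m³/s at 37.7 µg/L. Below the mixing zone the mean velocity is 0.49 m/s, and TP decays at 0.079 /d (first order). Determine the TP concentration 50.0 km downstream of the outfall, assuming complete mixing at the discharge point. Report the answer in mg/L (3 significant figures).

0.0777 mg/L

37.7 µg/L = 0.0377 mg/L.
After complete mixing, C₀ = (0.22·3.5 + 15.8·0.0377) / 16.02 = 0.08525 mg/L.
Travel time t = 5e+04 m / 0.49 m/s = 1.02e+05 s = 1.181 d.
C = 0.08525·exp(−0.079·1.181) = 0.08525·0.9109 = 0.07765 mg/L.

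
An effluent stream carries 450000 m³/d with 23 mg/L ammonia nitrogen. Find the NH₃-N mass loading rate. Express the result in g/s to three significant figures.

450000 m³/d = 5.208 m³/s.
Mass flux = Q·C = 5.208 m³/s × 23 g/m³ = 119.8 g/s.

120 g/s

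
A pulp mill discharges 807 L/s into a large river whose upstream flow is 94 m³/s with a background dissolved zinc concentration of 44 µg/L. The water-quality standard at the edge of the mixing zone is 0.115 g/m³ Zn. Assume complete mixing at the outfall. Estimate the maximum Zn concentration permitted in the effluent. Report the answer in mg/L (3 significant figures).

8.39 mg/L

807 L/s = 0.807 m³/s.
44 µg/L = 0.044 mg/L.
Mass balance: 0.115·94.81 = 0.807·Cₑ + 94·0.044.
Cₑ = (10.9 − 4.136) / 0.807 = 8.385 mg/L.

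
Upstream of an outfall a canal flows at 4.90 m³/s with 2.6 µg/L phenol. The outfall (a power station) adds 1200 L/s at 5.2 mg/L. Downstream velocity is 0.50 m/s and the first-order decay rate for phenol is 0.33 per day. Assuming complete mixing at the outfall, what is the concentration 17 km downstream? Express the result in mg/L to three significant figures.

0.900 mg/L

1200 L/s = 1.2 m³/s.
2.6 µg/L = 0.0026 mg/L.
After complete mixing, C₀ = (1.2·5.2 + 4.9·0.0026) / 6.1 = 1.025 mg/L.
Travel time t = 1.7e+04 m / 0.50 m/s = 3.4e+04 s = 0.3935 d.
C = 1.025·exp(−0.33·0.3935) = 1.025·0.8782 = 0.9002 mg/L.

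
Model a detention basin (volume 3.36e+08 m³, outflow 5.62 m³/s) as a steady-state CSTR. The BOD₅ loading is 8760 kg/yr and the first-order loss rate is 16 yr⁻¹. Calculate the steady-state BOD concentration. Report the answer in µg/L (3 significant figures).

Outflow Q = 5.62 m³/s × 3.156e+07 s/yr = 1.774e+08 m³/yr.
Steady-state CSTR mass balance: W = Q·C + k·V·C, so C = W/(Q + kV).
Q + kV = 1.774e+08 + 16·3.36e+08 = 5.553e+09 m³/yr.
C = 8760/5.553e+09 = 1.577e-06 kg/m³ = 0.001577 mg/L = 1.577 µg/L.

1.58 µg/L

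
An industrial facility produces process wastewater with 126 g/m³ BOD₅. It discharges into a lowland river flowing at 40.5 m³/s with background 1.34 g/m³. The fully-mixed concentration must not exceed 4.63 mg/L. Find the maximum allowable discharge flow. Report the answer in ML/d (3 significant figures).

Mass balance at complete mixing: C_std·(Q_w + Q_r) = Q_w·C_e + Q_r·C_b.
Rearranging, Q_w = Q_r·(C_std − C_b)/(C_e − C_std) = 40.5·(4.63 − 1.34) / (126 − 4.63) = 1.098 m³/s.
= 94.85 ML/d.

94.9 ML/d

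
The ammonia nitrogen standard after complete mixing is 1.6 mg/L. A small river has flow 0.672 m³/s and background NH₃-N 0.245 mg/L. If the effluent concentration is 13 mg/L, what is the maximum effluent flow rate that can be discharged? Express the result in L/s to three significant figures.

Mass balance at complete mixing: C_std·(Q_w + Q_r) = Q_w·C_e + Q_r·C_b.
Rearranging, Q_w = Q_r·(C_std − C_b)/(C_e − C_std) = 0.672·(1.6 − 0.245) / (13 − 1.6) = 0.07987 m³/s.
= 79.87 L/s.

79.9 L/s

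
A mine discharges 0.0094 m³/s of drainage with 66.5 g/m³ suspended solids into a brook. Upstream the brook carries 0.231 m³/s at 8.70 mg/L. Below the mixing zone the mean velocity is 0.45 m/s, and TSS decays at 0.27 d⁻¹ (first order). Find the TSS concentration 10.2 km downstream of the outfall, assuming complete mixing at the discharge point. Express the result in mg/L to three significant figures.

10.2 mg/L

After complete mixing, C₀ = (0.0094·66.5 + 0.231·8.7) / 0.2404 = 10.96 mg/L.
Travel time t = 1.02e+04 m / 0.45 m/s = 2.267e+04 s = 0.2623 d.
C = 10.96·exp(−0.27·0.2623) = 10.96·0.9316 = 10.21 mg/L.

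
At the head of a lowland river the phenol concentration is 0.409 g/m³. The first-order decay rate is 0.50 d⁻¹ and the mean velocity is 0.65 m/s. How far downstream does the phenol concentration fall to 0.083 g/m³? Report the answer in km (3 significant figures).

From C = C₀·e^(−kt), t = ln(C₀/C)/k = ln(0.409/0.083)/0.50 = 1.595/0.50 = 3.19 d.
Distance = v·t = 0.65 m/s × 2.756e+05 s = 1.791e+05 m = 179.1 km.

179 km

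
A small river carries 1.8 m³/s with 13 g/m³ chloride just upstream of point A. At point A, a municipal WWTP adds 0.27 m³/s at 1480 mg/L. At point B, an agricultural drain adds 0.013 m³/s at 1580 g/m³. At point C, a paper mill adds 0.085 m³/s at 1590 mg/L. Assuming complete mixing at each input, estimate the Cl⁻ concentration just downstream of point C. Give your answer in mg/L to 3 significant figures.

After input A: C = (1.8·13 + 0.27·1480) / 2.07 = 204.3 mg/L.
After input B: C = (2.07·204.3 + 0.013·1580) / 2.083 = 212.9 mg/L.
After input C: C = (2.083·212.9 + 0.085·1590) / 2.168 = 266.9 mg/L.

267 mg/L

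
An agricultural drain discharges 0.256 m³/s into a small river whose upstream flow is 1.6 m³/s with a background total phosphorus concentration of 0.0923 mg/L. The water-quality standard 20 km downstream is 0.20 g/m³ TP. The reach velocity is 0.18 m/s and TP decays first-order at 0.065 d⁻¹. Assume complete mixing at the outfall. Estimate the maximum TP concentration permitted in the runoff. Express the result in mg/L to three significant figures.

Travel time to the compliance point: t = 2e+04/0.18 = 1.111e+05 s = 1.286 d; decay factor exp(−0.065·1.286) = 0.9198.
So the concentration just after mixing may be at most 0.2/0.9198 = 0.2174 mg/L.
Mass balance: 0.2174·1.856 = 0.256·Cₑ + 1.6·0.0923.
Cₑ = (0.4036 − 0.1477) / 0.256 = 0.9995 mg/L.

1.00 mg/L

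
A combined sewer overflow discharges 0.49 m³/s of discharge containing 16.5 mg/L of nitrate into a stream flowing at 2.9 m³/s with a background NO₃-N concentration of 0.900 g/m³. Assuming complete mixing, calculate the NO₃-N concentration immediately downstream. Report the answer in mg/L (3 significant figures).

By mass balance at complete mixing, C = (0.49·16.5 + 2.9·0.9) / (0.49 + 2.9) = 10.69/3.39 = 3.155 mg/L.

3.15 mg/L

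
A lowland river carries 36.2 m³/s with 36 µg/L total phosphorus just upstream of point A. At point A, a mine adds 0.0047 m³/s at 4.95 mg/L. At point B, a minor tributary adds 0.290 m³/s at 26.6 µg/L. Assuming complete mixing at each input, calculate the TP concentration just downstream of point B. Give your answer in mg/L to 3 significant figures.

36 µg/L = 0.036 mg/L.
After input A: C = (36.2·0.036 + 0.0047·4.95) / 36.2 = 0.03664 mg/L.
26.6 µg/L = 0.0266 mg/L.
After input B: C = (36.2·0.03664 + 0.29·0.0266) / 36.49 = 0.03656 mg/L.

0.0366 mg/L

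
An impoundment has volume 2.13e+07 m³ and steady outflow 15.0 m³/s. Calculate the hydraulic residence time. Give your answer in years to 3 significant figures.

Q = 15.0 m³/s × 3.156e+07 s/yr = 4.734e+08 m³/yr.
Hydraulic residence time τ = V/Q = 2.13e+07/4.734e+08 = 0.045 yr.

0.0450 yr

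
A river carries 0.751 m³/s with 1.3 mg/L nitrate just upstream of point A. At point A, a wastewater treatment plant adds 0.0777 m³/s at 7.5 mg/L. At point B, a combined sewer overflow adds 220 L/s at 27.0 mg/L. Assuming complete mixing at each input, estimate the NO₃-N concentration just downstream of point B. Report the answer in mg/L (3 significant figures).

7.15 mg/L

After input A: C = (0.751·1.3 + 0.0777·7.5) / 0.8287 = 1.881 mg/L.
220 L/s = 0.22 m³/s.
After input B: C = (0.8287·1.881 + 0.22·27) / 1.049 = 7.151 mg/L.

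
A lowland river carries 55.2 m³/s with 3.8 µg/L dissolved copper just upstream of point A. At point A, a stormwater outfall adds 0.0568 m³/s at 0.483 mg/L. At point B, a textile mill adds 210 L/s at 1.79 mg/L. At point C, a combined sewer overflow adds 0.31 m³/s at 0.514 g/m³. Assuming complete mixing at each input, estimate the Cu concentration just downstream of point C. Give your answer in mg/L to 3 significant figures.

0.0138 mg/L

3.8 µg/L = 0.0038 mg/L.
After input A: C = (55.2·0.0038 + 0.0568·0.483) / 55.26 = 0.004293 mg/L.
210 L/s = 0.21 m³/s.
After input B: C = (55.26·0.004293 + 0.21·1.79) / 55.47 = 0.01105 mg/L.
After input C: C = (55.47·0.01105 + 0.31·0.514) / 55.78 = 0.01385 mg/L.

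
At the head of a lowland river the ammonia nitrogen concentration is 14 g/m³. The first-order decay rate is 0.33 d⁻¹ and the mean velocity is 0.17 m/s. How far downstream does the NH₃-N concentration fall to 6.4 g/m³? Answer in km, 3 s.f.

34.8 km

From C = C₀·e^(−kt), t = ln(C₀/C)/k = ln(14/6.4)/0.33 = 0.7828/0.33 = 2.372 d.
Distance = v·t = 0.17 m/s × 2.049e+05 s = 3.484e+04 m = 34.84 km.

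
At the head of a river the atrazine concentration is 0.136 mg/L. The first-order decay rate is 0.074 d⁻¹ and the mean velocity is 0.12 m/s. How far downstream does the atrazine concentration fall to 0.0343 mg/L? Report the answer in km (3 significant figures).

193 km

From C = C₀·e^(−kt), t = ln(C₀/C)/k = ln(0.136/0.0343)/0.074 = 1.378/0.074 = 18.61 d.
Distance = v·t = 0.12 m/s × 1.608e+06 s = 1.93e+05 m = 193 km.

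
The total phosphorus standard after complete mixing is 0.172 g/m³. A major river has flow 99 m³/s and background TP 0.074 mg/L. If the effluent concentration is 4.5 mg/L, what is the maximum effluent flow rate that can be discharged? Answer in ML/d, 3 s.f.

194 ML/d

Mass balance at complete mixing: C_std·(Q_w + Q_r) = Q_w·C_e + Q_r·C_b.
Rearranging, Q_w = Q_r·(C_std − C_b)/(C_e − C_std) = 99·(0.172 − 0.074) / (4.5 − 0.172) = 2.242 m³/s.
= 193.7 ML/d.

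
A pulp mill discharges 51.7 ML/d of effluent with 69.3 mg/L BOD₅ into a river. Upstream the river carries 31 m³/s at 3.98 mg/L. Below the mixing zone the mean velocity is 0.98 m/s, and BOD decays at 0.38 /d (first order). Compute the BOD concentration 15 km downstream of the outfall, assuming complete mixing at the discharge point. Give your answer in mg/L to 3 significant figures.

4.88 mg/L

51.7 ML/d = 0.5984 m³/s.
After complete mixing, C₀ = (0.5984·69.3 + 31·3.98) / 31.6 = 5.217 mg/L.
Travel time t = 1.5e+04 m / 0.98 m/s = 1.531e+04 s = 0.1772 d.
C = 5.217·exp(−0.38·0.1772) = 5.217·0.9349 = 4.877 mg/L.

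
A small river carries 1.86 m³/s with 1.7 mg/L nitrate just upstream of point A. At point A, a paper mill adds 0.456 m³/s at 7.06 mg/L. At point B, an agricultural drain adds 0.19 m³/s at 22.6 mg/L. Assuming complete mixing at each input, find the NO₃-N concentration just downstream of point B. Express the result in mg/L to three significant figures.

After input A: C = (1.86·1.7 + 0.456·7.06) / 2.316 = 2.755 mg/L.
After input B: C = (2.316·2.755 + 0.19·22.6) / 2.506 = 4.26 mg/L.

4.26 mg/L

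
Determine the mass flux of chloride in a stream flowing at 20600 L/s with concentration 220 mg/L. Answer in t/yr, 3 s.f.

143000 t/yr

20600 L/s = 20.6 m³/s.
Mass flux = Q·C = 20.6 m³/s × 220 g/m³ = 4532 g/s.
= 4532 g/s × 31.56 = 1.43e+05 t/yr.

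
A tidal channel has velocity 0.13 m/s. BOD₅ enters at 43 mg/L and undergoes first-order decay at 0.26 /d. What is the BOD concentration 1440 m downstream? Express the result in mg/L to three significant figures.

41.6 mg/L

Travel time t = 1440 m / 0.13 m/s = 1440/0.13 = 1.108e+04 s = 0.1282 d.
First-order decay: C = 43·exp(−0.26·0.1282) = 43·0.9672 = 41.59 mg/L.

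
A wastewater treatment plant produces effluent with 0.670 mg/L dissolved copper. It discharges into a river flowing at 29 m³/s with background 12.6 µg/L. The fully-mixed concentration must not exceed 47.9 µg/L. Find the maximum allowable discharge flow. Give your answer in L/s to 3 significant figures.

1650 L/s

12.6 µg/L = 0.0126 mg/L.
47.9 µg/L = 0.0479 mg/L.
Mass balance at complete mixing: C_std·(Q_w + Q_r) = Q_w·C_e + Q_r·C_b.
Rearranging, Q_w = Q_r·(C_std − C_b)/(C_e − C_std) = 29·(0.0479 − 0.0126) / (0.67 − 0.0479) = 1.646 m³/s.
= 1646 L/s.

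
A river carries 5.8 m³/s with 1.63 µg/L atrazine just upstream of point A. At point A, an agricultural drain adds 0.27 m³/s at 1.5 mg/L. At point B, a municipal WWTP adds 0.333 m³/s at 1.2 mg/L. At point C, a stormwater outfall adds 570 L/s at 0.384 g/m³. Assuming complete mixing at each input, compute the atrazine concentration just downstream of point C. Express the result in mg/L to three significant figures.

0.148 mg/L

1.63 µg/L = 0.00163 mg/L.
After input A: C = (5.8·0.00163 + 0.27·1.5) / 6.07 = 0.06828 mg/L.
After input B: C = (6.07·0.06828 + 0.333·1.2) / 6.403 = 0.1271 mg/L.
570 L/s = 0.57 m³/s.
After input C: C = (6.403·0.1271 + 0.57·0.384) / 6.973 = 0.1481 mg/L.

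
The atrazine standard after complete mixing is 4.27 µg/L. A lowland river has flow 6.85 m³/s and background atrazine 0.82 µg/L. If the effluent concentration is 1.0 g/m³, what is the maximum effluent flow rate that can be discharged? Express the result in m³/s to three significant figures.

0.0237 m³/s

0.82 µg/L = 0.00082 mg/L.
4.27 µg/L = 0.00427 mg/L.
Mass balance at complete mixing: C_std·(Q_w + Q_r) = Q_w·C_e + Q_r·C_b.
Rearranging, Q_w = Q_r·(C_std − C_b)/(C_e − C_std) = 6.85·(0.00427 − 0.00082) / (1 − 0.00427) = 0.02373 m³/s.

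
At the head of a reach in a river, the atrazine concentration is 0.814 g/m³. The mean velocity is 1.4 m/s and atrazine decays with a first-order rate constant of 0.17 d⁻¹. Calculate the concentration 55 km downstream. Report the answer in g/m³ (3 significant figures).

Travel time t = 55 km / 1.4 m/s = 5.5e+04/1.4 = 3.929e+04 s = 0.4547 d.
First-order decay: C = 0.814·exp(−0.17·0.4547) = 0.814·0.9256 = 0.7534 g/m³.

0.753 g/m³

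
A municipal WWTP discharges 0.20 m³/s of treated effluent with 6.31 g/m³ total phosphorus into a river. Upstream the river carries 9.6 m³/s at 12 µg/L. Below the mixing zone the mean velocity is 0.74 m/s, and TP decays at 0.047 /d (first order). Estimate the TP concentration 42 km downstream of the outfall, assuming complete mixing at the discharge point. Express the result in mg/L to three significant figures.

12 µg/L = 0.012 mg/L.
After complete mixing, C₀ = (0.2·6.31 + 9.6·0.012) / 9.8 = 0.1405 mg/L.
Travel time t = 4.2e+04 m / 0.74 m/s = 5.676e+04 s = 0.6569 d.
C = 0.1405·exp(−0.047·0.6569) = 0.1405·0.9696 = 0.1363 mg/L.

0.136 mg/L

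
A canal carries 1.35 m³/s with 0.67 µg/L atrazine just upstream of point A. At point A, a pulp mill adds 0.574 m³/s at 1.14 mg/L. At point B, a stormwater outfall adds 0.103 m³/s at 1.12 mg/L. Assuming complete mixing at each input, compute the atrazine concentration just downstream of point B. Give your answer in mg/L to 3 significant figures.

0.380 mg/L

0.67 µg/L = 0.00067 mg/L.
After input A: C = (1.35·0.00067 + 0.574·1.14) / 1.924 = 0.3406 mg/L.
After input B: C = (1.924·0.3406 + 0.103·1.12) / 2.027 = 0.3802 mg/L.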